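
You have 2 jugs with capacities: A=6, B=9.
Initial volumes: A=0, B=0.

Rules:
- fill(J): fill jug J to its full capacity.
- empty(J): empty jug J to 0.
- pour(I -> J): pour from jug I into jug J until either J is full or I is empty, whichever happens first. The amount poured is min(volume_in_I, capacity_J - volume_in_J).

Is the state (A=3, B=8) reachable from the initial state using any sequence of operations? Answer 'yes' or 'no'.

Answer: no

Derivation:
BFS explored all 10 reachable states.
Reachable set includes: (0,0), (0,3), (0,6), (0,9), (3,0), (3,9), (6,0), (6,3), (6,6), (6,9)
Target (A=3, B=8) not in reachable set → no.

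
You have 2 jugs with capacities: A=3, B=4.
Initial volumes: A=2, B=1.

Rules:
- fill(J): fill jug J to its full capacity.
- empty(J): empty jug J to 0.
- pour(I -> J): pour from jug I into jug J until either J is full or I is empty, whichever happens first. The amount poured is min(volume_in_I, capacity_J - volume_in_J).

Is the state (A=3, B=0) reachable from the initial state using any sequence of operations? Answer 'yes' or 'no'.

BFS from (A=2, B=1):
  1. pour(B -> A) -> (A=3 B=0)
Target reached → yes.

Answer: yes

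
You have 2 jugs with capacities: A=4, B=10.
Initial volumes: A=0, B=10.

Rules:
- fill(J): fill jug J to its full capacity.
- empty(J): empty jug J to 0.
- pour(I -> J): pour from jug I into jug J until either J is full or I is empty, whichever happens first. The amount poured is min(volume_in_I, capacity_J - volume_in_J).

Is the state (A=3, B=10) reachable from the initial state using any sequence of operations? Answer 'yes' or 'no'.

BFS explored all 14 reachable states.
Reachable set includes: (0,0), (0,2), (0,4), (0,6), (0,8), (0,10), (2,0), (2,10), (4,0), (4,2), (4,4), (4,6) ...
Target (A=3, B=10) not in reachable set → no.

Answer: no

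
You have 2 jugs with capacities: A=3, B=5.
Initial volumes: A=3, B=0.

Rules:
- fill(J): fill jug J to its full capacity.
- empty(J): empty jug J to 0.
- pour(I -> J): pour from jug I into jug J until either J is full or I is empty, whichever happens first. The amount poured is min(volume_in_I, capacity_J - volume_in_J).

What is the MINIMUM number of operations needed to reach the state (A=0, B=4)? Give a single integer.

Answer: 7

Derivation:
BFS from (A=3, B=0). One shortest path:
  1. pour(A -> B) -> (A=0 B=3)
  2. fill(A) -> (A=3 B=3)
  3. pour(A -> B) -> (A=1 B=5)
  4. empty(B) -> (A=1 B=0)
  5. pour(A -> B) -> (A=0 B=1)
  6. fill(A) -> (A=3 B=1)
  7. pour(A -> B) -> (A=0 B=4)
Reached target in 7 moves.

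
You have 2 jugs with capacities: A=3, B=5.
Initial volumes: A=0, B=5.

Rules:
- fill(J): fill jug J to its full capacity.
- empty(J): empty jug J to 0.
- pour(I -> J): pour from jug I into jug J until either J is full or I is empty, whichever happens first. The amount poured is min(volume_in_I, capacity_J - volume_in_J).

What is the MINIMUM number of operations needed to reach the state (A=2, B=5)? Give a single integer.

Answer: 4

Derivation:
BFS from (A=0, B=5). One shortest path:
  1. pour(B -> A) -> (A=3 B=2)
  2. empty(A) -> (A=0 B=2)
  3. pour(B -> A) -> (A=2 B=0)
  4. fill(B) -> (A=2 B=5)
Reached target in 4 moves.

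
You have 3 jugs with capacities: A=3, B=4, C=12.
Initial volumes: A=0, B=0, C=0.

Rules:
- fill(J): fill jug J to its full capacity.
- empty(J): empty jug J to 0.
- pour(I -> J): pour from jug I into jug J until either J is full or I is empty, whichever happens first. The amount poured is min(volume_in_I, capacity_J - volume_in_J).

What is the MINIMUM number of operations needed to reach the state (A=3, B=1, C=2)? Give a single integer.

BFS from (A=0, B=0, C=0). One shortest path:
  1. fill(A) -> (A=3 B=0 C=0)
  2. pour(A -> B) -> (A=0 B=3 C=0)
  3. fill(A) -> (A=3 B=3 C=0)
  4. pour(A -> B) -> (A=2 B=4 C=0)
  5. pour(A -> C) -> (A=0 B=4 C=2)
  6. pour(B -> A) -> (A=3 B=1 C=2)
Reached target in 6 moves.

Answer: 6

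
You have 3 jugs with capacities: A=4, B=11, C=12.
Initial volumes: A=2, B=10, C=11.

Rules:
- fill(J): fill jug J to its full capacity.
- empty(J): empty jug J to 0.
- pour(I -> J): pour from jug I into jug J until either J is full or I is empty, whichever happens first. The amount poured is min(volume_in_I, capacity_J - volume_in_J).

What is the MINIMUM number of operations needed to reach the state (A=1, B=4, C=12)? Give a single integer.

BFS from (A=2, B=10, C=11). One shortest path:
  1. empty(B) -> (A=2 B=0 C=11)
  2. pour(C -> A) -> (A=4 B=0 C=9)
  3. pour(A -> B) -> (A=0 B=4 C=9)
  4. fill(A) -> (A=4 B=4 C=9)
  5. pour(A -> C) -> (A=1 B=4 C=12)
Reached target in 5 moves.

Answer: 5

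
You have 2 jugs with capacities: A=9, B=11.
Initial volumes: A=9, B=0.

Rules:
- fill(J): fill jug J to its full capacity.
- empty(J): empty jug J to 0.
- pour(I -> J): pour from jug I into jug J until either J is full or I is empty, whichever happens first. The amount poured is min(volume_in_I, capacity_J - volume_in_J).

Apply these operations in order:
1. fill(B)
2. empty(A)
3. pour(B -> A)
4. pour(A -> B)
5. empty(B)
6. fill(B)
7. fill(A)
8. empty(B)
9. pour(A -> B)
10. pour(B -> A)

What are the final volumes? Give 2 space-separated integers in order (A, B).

Step 1: fill(B) -> (A=9 B=11)
Step 2: empty(A) -> (A=0 B=11)
Step 3: pour(B -> A) -> (A=9 B=2)
Step 4: pour(A -> B) -> (A=0 B=11)
Step 5: empty(B) -> (A=0 B=0)
Step 6: fill(B) -> (A=0 B=11)
Step 7: fill(A) -> (A=9 B=11)
Step 8: empty(B) -> (A=9 B=0)
Step 9: pour(A -> B) -> (A=0 B=9)
Step 10: pour(B -> A) -> (A=9 B=0)

Answer: 9 0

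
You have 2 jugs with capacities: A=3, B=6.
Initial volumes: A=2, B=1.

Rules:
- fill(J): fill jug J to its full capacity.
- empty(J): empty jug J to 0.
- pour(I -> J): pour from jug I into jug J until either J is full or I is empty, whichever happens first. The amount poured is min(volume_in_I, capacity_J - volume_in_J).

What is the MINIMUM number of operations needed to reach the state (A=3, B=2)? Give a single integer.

Answer: 3

Derivation:
BFS from (A=2, B=1). One shortest path:
  1. empty(B) -> (A=2 B=0)
  2. pour(A -> B) -> (A=0 B=2)
  3. fill(A) -> (A=3 B=2)
Reached target in 3 moves.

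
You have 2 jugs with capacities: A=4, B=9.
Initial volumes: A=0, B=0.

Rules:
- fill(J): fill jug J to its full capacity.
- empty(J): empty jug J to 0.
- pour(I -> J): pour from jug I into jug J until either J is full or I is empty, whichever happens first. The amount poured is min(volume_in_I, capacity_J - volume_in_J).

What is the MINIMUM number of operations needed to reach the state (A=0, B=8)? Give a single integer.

BFS from (A=0, B=0). One shortest path:
  1. fill(A) -> (A=4 B=0)
  2. pour(A -> B) -> (A=0 B=4)
  3. fill(A) -> (A=4 B=4)
  4. pour(A -> B) -> (A=0 B=8)
Reached target in 4 moves.

Answer: 4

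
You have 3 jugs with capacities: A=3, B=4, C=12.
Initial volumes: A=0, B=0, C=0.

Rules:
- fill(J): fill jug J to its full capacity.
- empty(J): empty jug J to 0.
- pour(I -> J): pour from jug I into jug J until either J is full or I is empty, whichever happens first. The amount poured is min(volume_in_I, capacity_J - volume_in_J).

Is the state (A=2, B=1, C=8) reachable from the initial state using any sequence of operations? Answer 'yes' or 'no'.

Answer: no

Derivation:
BFS explored all 194 reachable states.
Reachable set includes: (0,0,0), (0,0,1), (0,0,2), (0,0,3), (0,0,4), (0,0,5), (0,0,6), (0,0,7), (0,0,8), (0,0,9), (0,0,10), (0,0,11) ...
Target (A=2, B=1, C=8) not in reachable set → no.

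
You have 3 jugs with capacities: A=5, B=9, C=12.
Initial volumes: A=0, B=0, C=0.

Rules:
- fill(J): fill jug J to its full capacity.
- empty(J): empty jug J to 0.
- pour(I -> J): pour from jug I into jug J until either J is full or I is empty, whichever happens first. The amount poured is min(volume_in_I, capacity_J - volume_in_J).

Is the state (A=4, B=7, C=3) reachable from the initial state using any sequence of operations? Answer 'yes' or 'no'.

BFS explored all 428 reachable states.
Reachable set includes: (0,0,0), (0,0,1), (0,0,2), (0,0,3), (0,0,4), (0,0,5), (0,0,6), (0,0,7), (0,0,8), (0,0,9), (0,0,10), (0,0,11) ...
Target (A=4, B=7, C=3) not in reachable set → no.

Answer: no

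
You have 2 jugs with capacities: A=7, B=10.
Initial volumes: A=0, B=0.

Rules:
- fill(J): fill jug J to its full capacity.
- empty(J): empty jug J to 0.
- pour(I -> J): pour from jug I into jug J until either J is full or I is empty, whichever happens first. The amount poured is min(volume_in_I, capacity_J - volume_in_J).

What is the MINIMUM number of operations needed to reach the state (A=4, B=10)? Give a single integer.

BFS from (A=0, B=0). One shortest path:
  1. fill(A) -> (A=7 B=0)
  2. pour(A -> B) -> (A=0 B=7)
  3. fill(A) -> (A=7 B=7)
  4. pour(A -> B) -> (A=4 B=10)
Reached target in 4 moves.

Answer: 4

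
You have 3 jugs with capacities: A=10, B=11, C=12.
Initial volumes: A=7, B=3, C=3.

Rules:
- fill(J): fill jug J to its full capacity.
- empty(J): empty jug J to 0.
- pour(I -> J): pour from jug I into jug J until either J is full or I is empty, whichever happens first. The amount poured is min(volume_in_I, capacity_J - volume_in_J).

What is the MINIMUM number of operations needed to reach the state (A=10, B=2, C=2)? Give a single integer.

Answer: 4

Derivation:
BFS from (A=7, B=3, C=3). One shortest path:
  1. empty(A) -> (A=0 B=3 C=3)
  2. fill(B) -> (A=0 B=11 C=3)
  3. pour(B -> C) -> (A=0 B=2 C=12)
  4. pour(C -> A) -> (A=10 B=2 C=2)
Reached target in 4 moves.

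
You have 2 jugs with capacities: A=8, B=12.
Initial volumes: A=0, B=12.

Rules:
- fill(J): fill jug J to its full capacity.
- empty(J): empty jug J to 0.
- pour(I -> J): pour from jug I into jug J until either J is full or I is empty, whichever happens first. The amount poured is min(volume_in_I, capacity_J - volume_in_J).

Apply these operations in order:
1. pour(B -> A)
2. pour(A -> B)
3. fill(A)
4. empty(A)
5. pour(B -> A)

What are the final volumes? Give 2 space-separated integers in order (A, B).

Step 1: pour(B -> A) -> (A=8 B=4)
Step 2: pour(A -> B) -> (A=0 B=12)
Step 3: fill(A) -> (A=8 B=12)
Step 4: empty(A) -> (A=0 B=12)
Step 5: pour(B -> A) -> (A=8 B=4)

Answer: 8 4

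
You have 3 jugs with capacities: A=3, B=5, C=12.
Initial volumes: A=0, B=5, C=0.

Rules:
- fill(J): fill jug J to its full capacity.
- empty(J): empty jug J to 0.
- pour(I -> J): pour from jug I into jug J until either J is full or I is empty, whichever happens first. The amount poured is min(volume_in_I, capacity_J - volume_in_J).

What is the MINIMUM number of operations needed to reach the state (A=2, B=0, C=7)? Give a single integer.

BFS from (A=0, B=5, C=0). One shortest path:
  1. empty(B) -> (A=0 B=0 C=0)
  2. fill(C) -> (A=0 B=0 C=12)
  3. pour(C -> B) -> (A=0 B=5 C=7)
  4. pour(B -> A) -> (A=3 B=2 C=7)
  5. empty(A) -> (A=0 B=2 C=7)
  6. pour(B -> A) -> (A=2 B=0 C=7)
Reached target in 6 moves.

Answer: 6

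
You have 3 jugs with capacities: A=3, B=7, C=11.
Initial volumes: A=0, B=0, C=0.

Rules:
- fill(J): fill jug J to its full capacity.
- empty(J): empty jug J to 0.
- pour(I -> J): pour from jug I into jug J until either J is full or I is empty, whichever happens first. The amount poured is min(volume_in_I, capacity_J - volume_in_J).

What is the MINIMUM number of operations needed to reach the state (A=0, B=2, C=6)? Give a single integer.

Answer: 8

Derivation:
BFS from (A=0, B=0, C=0). One shortest path:
  1. fill(C) -> (A=0 B=0 C=11)
  2. pour(C -> A) -> (A=3 B=0 C=8)
  3. empty(A) -> (A=0 B=0 C=8)
  4. pour(C -> A) -> (A=3 B=0 C=5)
  5. pour(C -> B) -> (A=3 B=5 C=0)
  6. pour(A -> C) -> (A=0 B=5 C=3)
  7. pour(B -> A) -> (A=3 B=2 C=3)
  8. pour(A -> C) -> (A=0 B=2 C=6)
Reached target in 8 moves.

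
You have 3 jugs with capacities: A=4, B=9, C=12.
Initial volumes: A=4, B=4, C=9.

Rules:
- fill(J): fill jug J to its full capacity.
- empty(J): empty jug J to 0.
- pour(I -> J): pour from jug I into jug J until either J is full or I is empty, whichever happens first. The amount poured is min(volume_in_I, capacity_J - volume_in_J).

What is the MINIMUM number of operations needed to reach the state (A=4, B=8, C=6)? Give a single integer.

BFS from (A=4, B=4, C=9). One shortest path:
  1. fill(B) -> (A=4 B=9 C=9)
  2. pour(B -> C) -> (A=4 B=6 C=12)
  3. empty(C) -> (A=4 B=6 C=0)
  4. pour(B -> C) -> (A=4 B=0 C=6)
  5. pour(A -> B) -> (A=0 B=4 C=6)
  6. fill(A) -> (A=4 B=4 C=6)
  7. pour(A -> B) -> (A=0 B=8 C=6)
  8. fill(A) -> (A=4 B=8 C=6)
Reached target in 8 moves.

Answer: 8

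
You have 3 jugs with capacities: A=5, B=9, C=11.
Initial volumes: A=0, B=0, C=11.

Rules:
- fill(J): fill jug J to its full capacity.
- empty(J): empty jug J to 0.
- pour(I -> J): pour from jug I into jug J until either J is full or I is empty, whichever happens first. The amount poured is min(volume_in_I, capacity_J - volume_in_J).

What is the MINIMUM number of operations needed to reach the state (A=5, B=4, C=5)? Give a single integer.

BFS from (A=0, B=0, C=11). One shortest path:
  1. fill(A) -> (A=5 B=0 C=11)
  2. fill(B) -> (A=5 B=9 C=11)
  3. empty(C) -> (A=5 B=9 C=0)
  4. pour(A -> C) -> (A=0 B=9 C=5)
  5. pour(B -> A) -> (A=5 B=4 C=5)
Reached target in 5 moves.

Answer: 5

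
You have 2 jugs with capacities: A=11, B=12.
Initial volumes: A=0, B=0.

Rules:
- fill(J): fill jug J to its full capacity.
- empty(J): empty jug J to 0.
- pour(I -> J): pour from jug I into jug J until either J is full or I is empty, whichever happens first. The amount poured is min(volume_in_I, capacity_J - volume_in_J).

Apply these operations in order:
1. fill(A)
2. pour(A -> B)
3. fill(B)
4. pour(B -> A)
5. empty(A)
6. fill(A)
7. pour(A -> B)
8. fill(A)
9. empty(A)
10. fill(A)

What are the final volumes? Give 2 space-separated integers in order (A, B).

Step 1: fill(A) -> (A=11 B=0)
Step 2: pour(A -> B) -> (A=0 B=11)
Step 3: fill(B) -> (A=0 B=12)
Step 4: pour(B -> A) -> (A=11 B=1)
Step 5: empty(A) -> (A=0 B=1)
Step 6: fill(A) -> (A=11 B=1)
Step 7: pour(A -> B) -> (A=0 B=12)
Step 8: fill(A) -> (A=11 B=12)
Step 9: empty(A) -> (A=0 B=12)
Step 10: fill(A) -> (A=11 B=12)

Answer: 11 12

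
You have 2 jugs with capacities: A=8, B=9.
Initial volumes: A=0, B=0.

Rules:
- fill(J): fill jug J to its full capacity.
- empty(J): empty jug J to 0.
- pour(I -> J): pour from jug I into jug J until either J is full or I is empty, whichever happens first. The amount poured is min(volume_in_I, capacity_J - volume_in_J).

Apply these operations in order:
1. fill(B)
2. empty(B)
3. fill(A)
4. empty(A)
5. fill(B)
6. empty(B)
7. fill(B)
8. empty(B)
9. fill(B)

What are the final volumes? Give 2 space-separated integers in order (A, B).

Step 1: fill(B) -> (A=0 B=9)
Step 2: empty(B) -> (A=0 B=0)
Step 3: fill(A) -> (A=8 B=0)
Step 4: empty(A) -> (A=0 B=0)
Step 5: fill(B) -> (A=0 B=9)
Step 6: empty(B) -> (A=0 B=0)
Step 7: fill(B) -> (A=0 B=9)
Step 8: empty(B) -> (A=0 B=0)
Step 9: fill(B) -> (A=0 B=9)

Answer: 0 9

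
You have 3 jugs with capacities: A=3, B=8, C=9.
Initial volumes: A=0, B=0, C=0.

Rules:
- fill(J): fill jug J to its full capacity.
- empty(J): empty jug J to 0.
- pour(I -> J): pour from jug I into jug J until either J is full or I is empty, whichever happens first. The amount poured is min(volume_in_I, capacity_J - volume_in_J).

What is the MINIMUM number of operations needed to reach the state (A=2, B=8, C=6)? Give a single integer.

Answer: 6

Derivation:
BFS from (A=0, B=0, C=0). One shortest path:
  1. fill(B) -> (A=0 B=8 C=0)
  2. pour(B -> C) -> (A=0 B=0 C=8)
  3. fill(B) -> (A=0 B=8 C=8)
  4. pour(B -> A) -> (A=3 B=5 C=8)
  5. pour(A -> C) -> (A=2 B=5 C=9)
  6. pour(C -> B) -> (A=2 B=8 C=6)
Reached target in 6 moves.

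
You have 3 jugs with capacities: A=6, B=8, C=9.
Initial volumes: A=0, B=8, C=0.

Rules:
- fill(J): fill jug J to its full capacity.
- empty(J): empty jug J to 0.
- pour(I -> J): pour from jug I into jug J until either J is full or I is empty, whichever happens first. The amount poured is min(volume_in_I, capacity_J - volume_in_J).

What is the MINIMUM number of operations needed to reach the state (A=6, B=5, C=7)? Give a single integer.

BFS from (A=0, B=8, C=0). One shortest path:
  1. empty(B) -> (A=0 B=0 C=0)
  2. fill(C) -> (A=0 B=0 C=9)
  3. pour(C -> A) -> (A=6 B=0 C=3)
  4. pour(A -> B) -> (A=0 B=6 C=3)
  5. pour(C -> A) -> (A=3 B=6 C=0)
  6. fill(C) -> (A=3 B=6 C=9)
  7. pour(C -> B) -> (A=3 B=8 C=7)
  8. pour(B -> A) -> (A=6 B=5 C=7)
Reached target in 8 moves.

Answer: 8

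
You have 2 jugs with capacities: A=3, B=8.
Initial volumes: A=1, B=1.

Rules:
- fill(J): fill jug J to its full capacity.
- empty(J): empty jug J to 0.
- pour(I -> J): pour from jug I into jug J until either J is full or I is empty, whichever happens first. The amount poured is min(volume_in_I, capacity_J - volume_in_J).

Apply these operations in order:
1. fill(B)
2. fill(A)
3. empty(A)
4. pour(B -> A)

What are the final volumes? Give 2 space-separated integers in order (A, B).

Answer: 3 5

Derivation:
Step 1: fill(B) -> (A=1 B=8)
Step 2: fill(A) -> (A=3 B=8)
Step 3: empty(A) -> (A=0 B=8)
Step 4: pour(B -> A) -> (A=3 B=5)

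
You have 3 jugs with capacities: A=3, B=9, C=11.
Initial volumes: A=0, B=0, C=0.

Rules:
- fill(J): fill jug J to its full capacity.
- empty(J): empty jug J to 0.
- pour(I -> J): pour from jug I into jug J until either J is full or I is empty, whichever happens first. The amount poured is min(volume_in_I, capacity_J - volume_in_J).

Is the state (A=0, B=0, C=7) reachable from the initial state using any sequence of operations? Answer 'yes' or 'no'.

BFS from (A=0, B=0, C=0):
  1. fill(B) -> (A=0 B=9 C=0)
  2. pour(B -> C) -> (A=0 B=0 C=9)
  3. fill(B) -> (A=0 B=9 C=9)
  4. pour(B -> C) -> (A=0 B=7 C=11)
  5. empty(C) -> (A=0 B=7 C=0)
  6. pour(B -> C) -> (A=0 B=0 C=7)
Target reached → yes.

Answer: yes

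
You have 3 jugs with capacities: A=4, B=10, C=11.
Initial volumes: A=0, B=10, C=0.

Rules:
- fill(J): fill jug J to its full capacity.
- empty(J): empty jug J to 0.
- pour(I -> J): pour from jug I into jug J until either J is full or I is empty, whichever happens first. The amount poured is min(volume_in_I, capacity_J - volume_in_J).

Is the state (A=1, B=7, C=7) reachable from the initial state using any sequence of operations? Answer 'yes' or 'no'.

Answer: no

Derivation:
BFS explored all 390 reachable states.
Reachable set includes: (0,0,0), (0,0,1), (0,0,2), (0,0,3), (0,0,4), (0,0,5), (0,0,6), (0,0,7), (0,0,8), (0,0,9), (0,0,10), (0,0,11) ...
Target (A=1, B=7, C=7) not in reachable set → no.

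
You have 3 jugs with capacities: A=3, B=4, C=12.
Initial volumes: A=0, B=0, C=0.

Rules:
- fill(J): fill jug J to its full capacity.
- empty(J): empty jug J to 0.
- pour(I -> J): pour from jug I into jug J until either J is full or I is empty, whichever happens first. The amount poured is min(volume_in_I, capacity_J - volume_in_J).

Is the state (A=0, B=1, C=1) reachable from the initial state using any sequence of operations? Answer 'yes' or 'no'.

BFS from (A=0, B=0, C=0):
  1. fill(B) -> (A=0 B=4 C=0)
  2. pour(B -> A) -> (A=3 B=1 C=0)
  3. empty(A) -> (A=0 B=1 C=0)
  4. pour(B -> C) -> (A=0 B=0 C=1)
  5. fill(B) -> (A=0 B=4 C=1)
  6. pour(B -> A) -> (A=3 B=1 C=1)
  7. empty(A) -> (A=0 B=1 C=1)
Target reached → yes.

Answer: yes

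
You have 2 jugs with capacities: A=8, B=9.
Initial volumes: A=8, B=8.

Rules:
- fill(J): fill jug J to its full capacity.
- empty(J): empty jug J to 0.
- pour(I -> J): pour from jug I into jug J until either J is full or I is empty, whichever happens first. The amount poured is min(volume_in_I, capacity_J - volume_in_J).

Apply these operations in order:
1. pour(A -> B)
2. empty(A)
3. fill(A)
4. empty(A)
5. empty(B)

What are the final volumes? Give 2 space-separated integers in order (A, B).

Answer: 0 0

Derivation:
Step 1: pour(A -> B) -> (A=7 B=9)
Step 2: empty(A) -> (A=0 B=9)
Step 3: fill(A) -> (A=8 B=9)
Step 4: empty(A) -> (A=0 B=9)
Step 5: empty(B) -> (A=0 B=0)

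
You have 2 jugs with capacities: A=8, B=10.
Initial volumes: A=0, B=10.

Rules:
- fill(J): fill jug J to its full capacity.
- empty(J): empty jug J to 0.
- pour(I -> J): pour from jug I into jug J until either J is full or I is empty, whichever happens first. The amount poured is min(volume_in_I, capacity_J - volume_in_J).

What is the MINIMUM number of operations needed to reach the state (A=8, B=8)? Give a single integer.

BFS from (A=0, B=10). One shortest path:
  1. fill(A) -> (A=8 B=10)
  2. empty(B) -> (A=8 B=0)
  3. pour(A -> B) -> (A=0 B=8)
  4. fill(A) -> (A=8 B=8)
Reached target in 4 moves.

Answer: 4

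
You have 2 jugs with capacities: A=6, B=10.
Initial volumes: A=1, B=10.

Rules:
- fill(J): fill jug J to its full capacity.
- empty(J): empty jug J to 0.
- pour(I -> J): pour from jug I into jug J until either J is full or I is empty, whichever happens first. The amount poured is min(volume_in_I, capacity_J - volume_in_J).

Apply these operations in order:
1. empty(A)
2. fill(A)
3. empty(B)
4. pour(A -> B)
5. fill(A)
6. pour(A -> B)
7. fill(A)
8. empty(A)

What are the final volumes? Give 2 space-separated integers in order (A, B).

Step 1: empty(A) -> (A=0 B=10)
Step 2: fill(A) -> (A=6 B=10)
Step 3: empty(B) -> (A=6 B=0)
Step 4: pour(A -> B) -> (A=0 B=6)
Step 5: fill(A) -> (A=6 B=6)
Step 6: pour(A -> B) -> (A=2 B=10)
Step 7: fill(A) -> (A=6 B=10)
Step 8: empty(A) -> (A=0 B=10)

Answer: 0 10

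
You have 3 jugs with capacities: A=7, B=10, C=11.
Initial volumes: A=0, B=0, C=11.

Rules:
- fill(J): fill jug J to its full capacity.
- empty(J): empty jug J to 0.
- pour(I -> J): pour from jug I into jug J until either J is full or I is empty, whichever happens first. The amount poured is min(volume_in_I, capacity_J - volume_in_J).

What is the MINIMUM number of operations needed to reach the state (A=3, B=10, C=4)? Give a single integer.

Answer: 7

Derivation:
BFS from (A=0, B=0, C=11). One shortest path:
  1. fill(A) -> (A=7 B=0 C=11)
  2. fill(B) -> (A=7 B=10 C=11)
  3. empty(C) -> (A=7 B=10 C=0)
  4. pour(A -> C) -> (A=0 B=10 C=7)
  5. pour(B -> A) -> (A=7 B=3 C=7)
  6. pour(A -> C) -> (A=3 B=3 C=11)
  7. pour(C -> B) -> (A=3 B=10 C=4)
Reached target in 7 moves.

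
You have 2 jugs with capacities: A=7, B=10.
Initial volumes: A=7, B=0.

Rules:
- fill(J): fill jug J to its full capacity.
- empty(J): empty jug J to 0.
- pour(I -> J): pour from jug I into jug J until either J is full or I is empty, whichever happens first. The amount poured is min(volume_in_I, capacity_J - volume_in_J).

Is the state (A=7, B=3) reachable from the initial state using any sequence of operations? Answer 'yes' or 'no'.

BFS from (A=7, B=0):
  1. empty(A) -> (A=0 B=0)
  2. fill(B) -> (A=0 B=10)
  3. pour(B -> A) -> (A=7 B=3)
Target reached → yes.

Answer: yes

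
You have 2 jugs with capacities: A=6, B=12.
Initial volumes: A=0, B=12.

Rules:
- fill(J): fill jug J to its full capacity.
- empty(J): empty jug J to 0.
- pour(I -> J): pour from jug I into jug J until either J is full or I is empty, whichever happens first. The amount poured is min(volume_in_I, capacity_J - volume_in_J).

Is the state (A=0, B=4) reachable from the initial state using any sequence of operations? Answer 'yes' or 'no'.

Answer: no

Derivation:
BFS explored all 6 reachable states.
Reachable set includes: (0,0), (0,6), (0,12), (6,0), (6,6), (6,12)
Target (A=0, B=4) not in reachable set → no.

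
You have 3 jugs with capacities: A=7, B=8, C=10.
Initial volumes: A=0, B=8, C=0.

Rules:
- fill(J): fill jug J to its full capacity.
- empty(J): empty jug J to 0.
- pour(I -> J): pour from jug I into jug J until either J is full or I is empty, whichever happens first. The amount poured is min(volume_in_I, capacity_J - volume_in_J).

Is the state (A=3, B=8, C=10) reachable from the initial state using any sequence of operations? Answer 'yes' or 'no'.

Answer: yes

Derivation:
BFS from (A=0, B=8, C=0):
  1. fill(C) -> (A=0 B=8 C=10)
  2. pour(C -> A) -> (A=7 B=8 C=3)
  3. empty(A) -> (A=0 B=8 C=3)
  4. pour(C -> A) -> (A=3 B=8 C=0)
  5. fill(C) -> (A=3 B=8 C=10)
Target reached → yes.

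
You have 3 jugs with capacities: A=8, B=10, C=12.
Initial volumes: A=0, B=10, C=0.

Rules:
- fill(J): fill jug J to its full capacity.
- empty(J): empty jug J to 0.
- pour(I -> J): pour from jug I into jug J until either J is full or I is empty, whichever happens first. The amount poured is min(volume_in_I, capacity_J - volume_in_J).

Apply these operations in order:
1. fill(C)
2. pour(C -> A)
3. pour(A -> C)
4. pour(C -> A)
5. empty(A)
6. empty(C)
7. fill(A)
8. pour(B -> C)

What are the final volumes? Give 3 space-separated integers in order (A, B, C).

Step 1: fill(C) -> (A=0 B=10 C=12)
Step 2: pour(C -> A) -> (A=8 B=10 C=4)
Step 3: pour(A -> C) -> (A=0 B=10 C=12)
Step 4: pour(C -> A) -> (A=8 B=10 C=4)
Step 5: empty(A) -> (A=0 B=10 C=4)
Step 6: empty(C) -> (A=0 B=10 C=0)
Step 7: fill(A) -> (A=8 B=10 C=0)
Step 8: pour(B -> C) -> (A=8 B=0 C=10)

Answer: 8 0 10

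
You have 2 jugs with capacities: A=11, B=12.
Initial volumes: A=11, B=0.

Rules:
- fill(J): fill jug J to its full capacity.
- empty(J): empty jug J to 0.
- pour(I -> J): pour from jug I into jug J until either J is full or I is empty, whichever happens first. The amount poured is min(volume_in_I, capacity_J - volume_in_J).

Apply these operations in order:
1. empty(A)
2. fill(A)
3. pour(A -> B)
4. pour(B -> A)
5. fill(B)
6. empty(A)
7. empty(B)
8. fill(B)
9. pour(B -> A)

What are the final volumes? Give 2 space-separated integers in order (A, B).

Answer: 11 1

Derivation:
Step 1: empty(A) -> (A=0 B=0)
Step 2: fill(A) -> (A=11 B=0)
Step 3: pour(A -> B) -> (A=0 B=11)
Step 4: pour(B -> A) -> (A=11 B=0)
Step 5: fill(B) -> (A=11 B=12)
Step 6: empty(A) -> (A=0 B=12)
Step 7: empty(B) -> (A=0 B=0)
Step 8: fill(B) -> (A=0 B=12)
Step 9: pour(B -> A) -> (A=11 B=1)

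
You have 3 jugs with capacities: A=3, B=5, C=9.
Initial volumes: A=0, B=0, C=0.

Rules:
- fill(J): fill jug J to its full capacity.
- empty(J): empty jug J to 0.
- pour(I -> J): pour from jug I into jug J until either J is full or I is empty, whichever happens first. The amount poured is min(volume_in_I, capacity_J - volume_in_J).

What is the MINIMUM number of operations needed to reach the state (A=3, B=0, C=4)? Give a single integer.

Answer: 4

Derivation:
BFS from (A=0, B=0, C=0). One shortest path:
  1. fill(A) -> (A=3 B=0 C=0)
  2. fill(C) -> (A=3 B=0 C=9)
  3. pour(C -> B) -> (A=3 B=5 C=4)
  4. empty(B) -> (A=3 B=0 C=4)
Reached target in 4 moves.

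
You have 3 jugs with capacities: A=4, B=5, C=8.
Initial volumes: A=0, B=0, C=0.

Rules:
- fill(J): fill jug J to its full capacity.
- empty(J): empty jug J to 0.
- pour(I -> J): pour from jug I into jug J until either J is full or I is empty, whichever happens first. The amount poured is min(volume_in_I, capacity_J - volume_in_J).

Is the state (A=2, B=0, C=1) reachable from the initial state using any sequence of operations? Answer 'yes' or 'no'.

Answer: yes

Derivation:
BFS from (A=0, B=0, C=0):
  1. fill(C) -> (A=0 B=0 C=8)
  2. pour(C -> B) -> (A=0 B=5 C=3)
  3. pour(C -> A) -> (A=3 B=5 C=0)
  4. pour(B -> C) -> (A=3 B=0 C=5)
  5. pour(A -> B) -> (A=0 B=3 C=5)
  6. pour(C -> A) -> (A=4 B=3 C=1)
  7. pour(A -> B) -> (A=2 B=5 C=1)
  8. empty(B) -> (A=2 B=0 C=1)
Target reached → yes.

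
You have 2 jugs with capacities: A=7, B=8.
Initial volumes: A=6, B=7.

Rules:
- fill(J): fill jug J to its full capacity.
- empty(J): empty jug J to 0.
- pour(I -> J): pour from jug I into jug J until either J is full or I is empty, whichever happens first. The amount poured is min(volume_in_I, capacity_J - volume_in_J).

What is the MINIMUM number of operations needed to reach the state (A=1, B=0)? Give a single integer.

BFS from (A=6, B=7). One shortest path:
  1. empty(A) -> (A=0 B=7)
  2. fill(B) -> (A=0 B=8)
  3. pour(B -> A) -> (A=7 B=1)
  4. empty(A) -> (A=0 B=1)
  5. pour(B -> A) -> (A=1 B=0)
Reached target in 5 moves.

Answer: 5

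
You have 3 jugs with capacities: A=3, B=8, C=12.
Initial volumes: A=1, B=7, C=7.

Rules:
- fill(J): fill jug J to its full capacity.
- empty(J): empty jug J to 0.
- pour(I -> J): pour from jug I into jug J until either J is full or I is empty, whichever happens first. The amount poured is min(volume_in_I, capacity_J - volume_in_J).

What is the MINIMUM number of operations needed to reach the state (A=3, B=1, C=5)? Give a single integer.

Answer: 5

Derivation:
BFS from (A=1, B=7, C=7). One shortest path:
  1. fill(B) -> (A=1 B=8 C=7)
  2. empty(C) -> (A=1 B=8 C=0)
  3. pour(B -> C) -> (A=1 B=0 C=8)
  4. pour(A -> B) -> (A=0 B=1 C=8)
  5. pour(C -> A) -> (A=3 B=1 C=5)
Reached target in 5 moves.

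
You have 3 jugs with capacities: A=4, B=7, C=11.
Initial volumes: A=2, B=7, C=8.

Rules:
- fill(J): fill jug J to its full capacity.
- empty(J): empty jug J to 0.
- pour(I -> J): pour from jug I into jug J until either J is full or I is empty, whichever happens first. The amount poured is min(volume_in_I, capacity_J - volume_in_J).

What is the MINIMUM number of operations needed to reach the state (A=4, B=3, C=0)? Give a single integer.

Answer: 3

Derivation:
BFS from (A=2, B=7, C=8). One shortest path:
  1. empty(A) -> (A=0 B=7 C=8)
  2. empty(C) -> (A=0 B=7 C=0)
  3. pour(B -> A) -> (A=4 B=3 C=0)
Reached target in 3 moves.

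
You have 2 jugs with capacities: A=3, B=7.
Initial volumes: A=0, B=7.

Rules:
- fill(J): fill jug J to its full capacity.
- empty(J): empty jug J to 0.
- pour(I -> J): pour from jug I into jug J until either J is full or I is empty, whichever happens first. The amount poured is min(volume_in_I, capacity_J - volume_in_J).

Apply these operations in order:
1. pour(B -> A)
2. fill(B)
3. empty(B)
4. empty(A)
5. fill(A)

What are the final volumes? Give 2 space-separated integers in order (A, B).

Step 1: pour(B -> A) -> (A=3 B=4)
Step 2: fill(B) -> (A=3 B=7)
Step 3: empty(B) -> (A=3 B=0)
Step 4: empty(A) -> (A=0 B=0)
Step 5: fill(A) -> (A=3 B=0)

Answer: 3 0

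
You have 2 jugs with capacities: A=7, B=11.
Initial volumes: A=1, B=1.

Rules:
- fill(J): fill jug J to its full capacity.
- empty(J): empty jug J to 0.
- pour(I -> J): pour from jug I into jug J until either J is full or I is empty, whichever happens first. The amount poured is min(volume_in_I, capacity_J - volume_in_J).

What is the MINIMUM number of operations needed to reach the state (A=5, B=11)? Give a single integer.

Answer: 5

Derivation:
BFS from (A=1, B=1). One shortest path:
  1. fill(B) -> (A=1 B=11)
  2. pour(B -> A) -> (A=7 B=5)
  3. empty(A) -> (A=0 B=5)
  4. pour(B -> A) -> (A=5 B=0)
  5. fill(B) -> (A=5 B=11)
Reached target in 5 moves.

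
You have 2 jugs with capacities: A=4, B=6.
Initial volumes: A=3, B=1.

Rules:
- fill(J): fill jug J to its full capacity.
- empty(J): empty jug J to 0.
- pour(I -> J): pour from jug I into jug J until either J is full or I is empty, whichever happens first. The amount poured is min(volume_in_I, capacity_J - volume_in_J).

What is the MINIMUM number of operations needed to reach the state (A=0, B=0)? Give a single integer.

Answer: 2

Derivation:
BFS from (A=3, B=1). One shortest path:
  1. empty(A) -> (A=0 B=1)
  2. empty(B) -> (A=0 B=0)
Reached target in 2 moves.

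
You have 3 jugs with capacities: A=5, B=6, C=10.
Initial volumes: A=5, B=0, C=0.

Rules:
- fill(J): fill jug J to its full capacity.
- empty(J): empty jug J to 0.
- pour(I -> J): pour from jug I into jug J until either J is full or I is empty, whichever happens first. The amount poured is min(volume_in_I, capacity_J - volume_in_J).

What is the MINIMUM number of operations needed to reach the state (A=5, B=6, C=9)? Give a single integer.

BFS from (A=5, B=0, C=0). One shortest path:
  1. fill(C) -> (A=5 B=0 C=10)
  2. pour(A -> B) -> (A=0 B=5 C=10)
  3. fill(A) -> (A=5 B=5 C=10)
  4. pour(C -> B) -> (A=5 B=6 C=9)
Reached target in 4 moves.

Answer: 4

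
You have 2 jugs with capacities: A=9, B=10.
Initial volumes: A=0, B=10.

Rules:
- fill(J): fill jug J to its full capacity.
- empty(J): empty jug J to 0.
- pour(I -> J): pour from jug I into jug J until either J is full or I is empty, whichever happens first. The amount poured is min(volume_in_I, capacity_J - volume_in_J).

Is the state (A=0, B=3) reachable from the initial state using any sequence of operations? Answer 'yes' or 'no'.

BFS from (A=0, B=10):
  1. pour(B -> A) -> (A=9 B=1)
  2. empty(A) -> (A=0 B=1)
  3. pour(B -> A) -> (A=1 B=0)
  4. fill(B) -> (A=1 B=10)
  5. pour(B -> A) -> (A=9 B=2)
  6. empty(A) -> (A=0 B=2)
  7. pour(B -> A) -> (A=2 B=0)
  8. fill(B) -> (A=2 B=10)
  9. pour(B -> A) -> (A=9 B=3)
  10. empty(A) -> (A=0 B=3)
Target reached → yes.

Answer: yes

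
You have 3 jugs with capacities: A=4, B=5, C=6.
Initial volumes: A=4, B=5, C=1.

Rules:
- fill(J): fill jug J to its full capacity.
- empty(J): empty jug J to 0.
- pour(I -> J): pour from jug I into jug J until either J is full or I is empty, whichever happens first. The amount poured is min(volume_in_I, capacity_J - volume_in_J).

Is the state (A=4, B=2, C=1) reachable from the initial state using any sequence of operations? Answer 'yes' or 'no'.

Answer: yes

Derivation:
BFS from (A=4, B=5, C=1):
  1. empty(A) -> (A=0 B=5 C=1)
  2. empty(B) -> (A=0 B=0 C=1)
  3. pour(C -> A) -> (A=1 B=0 C=0)
  4. fill(C) -> (A=1 B=0 C=6)
  5. pour(C -> B) -> (A=1 B=5 C=1)
  6. pour(B -> A) -> (A=4 B=2 C=1)
Target reached → yes.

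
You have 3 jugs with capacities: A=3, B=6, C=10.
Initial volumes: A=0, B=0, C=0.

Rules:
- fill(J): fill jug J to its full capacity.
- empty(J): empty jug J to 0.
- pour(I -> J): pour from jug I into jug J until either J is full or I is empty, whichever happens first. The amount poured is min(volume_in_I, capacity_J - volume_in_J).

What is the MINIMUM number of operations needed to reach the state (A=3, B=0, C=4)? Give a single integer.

BFS from (A=0, B=0, C=0). One shortest path:
  1. fill(A) -> (A=3 B=0 C=0)
  2. fill(C) -> (A=3 B=0 C=10)
  3. pour(C -> B) -> (A=3 B=6 C=4)
  4. empty(B) -> (A=3 B=0 C=4)
Reached target in 4 moves.

Answer: 4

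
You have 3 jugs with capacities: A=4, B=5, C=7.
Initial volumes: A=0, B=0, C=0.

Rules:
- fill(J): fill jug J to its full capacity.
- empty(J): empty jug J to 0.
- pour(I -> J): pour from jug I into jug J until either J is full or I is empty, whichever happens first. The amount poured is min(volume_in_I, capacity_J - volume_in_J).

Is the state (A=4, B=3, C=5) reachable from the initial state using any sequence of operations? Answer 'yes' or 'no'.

Answer: yes

Derivation:
BFS from (A=0, B=0, C=0):
  1. fill(C) -> (A=0 B=0 C=7)
  2. pour(C -> B) -> (A=0 B=5 C=2)
  3. pour(C -> A) -> (A=2 B=5 C=0)
  4. pour(B -> C) -> (A=2 B=0 C=5)
  5. fill(B) -> (A=2 B=5 C=5)
  6. pour(B -> A) -> (A=4 B=3 C=5)
Target reached → yes.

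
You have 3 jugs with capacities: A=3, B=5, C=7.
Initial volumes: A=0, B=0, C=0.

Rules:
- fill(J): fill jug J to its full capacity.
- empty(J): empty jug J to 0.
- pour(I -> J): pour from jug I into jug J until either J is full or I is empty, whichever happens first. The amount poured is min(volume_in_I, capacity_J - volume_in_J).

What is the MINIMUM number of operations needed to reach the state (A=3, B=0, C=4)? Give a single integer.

BFS from (A=0, B=0, C=0). One shortest path:
  1. fill(C) -> (A=0 B=0 C=7)
  2. pour(C -> A) -> (A=3 B=0 C=4)
Reached target in 2 moves.

Answer: 2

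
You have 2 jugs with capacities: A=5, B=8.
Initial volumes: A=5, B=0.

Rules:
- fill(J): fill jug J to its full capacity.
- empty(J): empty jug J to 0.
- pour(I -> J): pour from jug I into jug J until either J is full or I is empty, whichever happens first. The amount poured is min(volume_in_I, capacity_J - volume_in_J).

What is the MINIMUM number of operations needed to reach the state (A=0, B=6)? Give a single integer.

BFS from (A=5, B=0). One shortest path:
  1. empty(A) -> (A=0 B=0)
  2. fill(B) -> (A=0 B=8)
  3. pour(B -> A) -> (A=5 B=3)
  4. empty(A) -> (A=0 B=3)
  5. pour(B -> A) -> (A=3 B=0)
  6. fill(B) -> (A=3 B=8)
  7. pour(B -> A) -> (A=5 B=6)
  8. empty(A) -> (A=0 B=6)
Reached target in 8 moves.

Answer: 8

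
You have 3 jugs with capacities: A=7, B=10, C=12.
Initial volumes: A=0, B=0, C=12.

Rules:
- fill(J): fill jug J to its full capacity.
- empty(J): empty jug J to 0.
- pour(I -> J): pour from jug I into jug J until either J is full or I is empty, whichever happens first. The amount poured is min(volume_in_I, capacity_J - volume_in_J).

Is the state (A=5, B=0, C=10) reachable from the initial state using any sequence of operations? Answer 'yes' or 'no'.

Answer: yes

Derivation:
BFS from (A=0, B=0, C=12):
  1. fill(B) -> (A=0 B=10 C=12)
  2. pour(C -> A) -> (A=7 B=10 C=5)
  3. empty(A) -> (A=0 B=10 C=5)
  4. pour(C -> A) -> (A=5 B=10 C=0)
  5. pour(B -> C) -> (A=5 B=0 C=10)
Target reached → yes.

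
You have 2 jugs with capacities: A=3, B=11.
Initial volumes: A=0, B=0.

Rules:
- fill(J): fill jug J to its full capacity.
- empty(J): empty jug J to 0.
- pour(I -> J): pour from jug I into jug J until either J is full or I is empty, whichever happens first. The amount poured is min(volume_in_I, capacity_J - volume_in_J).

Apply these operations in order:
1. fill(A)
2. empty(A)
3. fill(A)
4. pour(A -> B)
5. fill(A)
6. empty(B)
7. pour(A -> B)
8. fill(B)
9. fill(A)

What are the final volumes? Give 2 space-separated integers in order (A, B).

Answer: 3 11

Derivation:
Step 1: fill(A) -> (A=3 B=0)
Step 2: empty(A) -> (A=0 B=0)
Step 3: fill(A) -> (A=3 B=0)
Step 4: pour(A -> B) -> (A=0 B=3)
Step 5: fill(A) -> (A=3 B=3)
Step 6: empty(B) -> (A=3 B=0)
Step 7: pour(A -> B) -> (A=0 B=3)
Step 8: fill(B) -> (A=0 B=11)
Step 9: fill(A) -> (A=3 B=11)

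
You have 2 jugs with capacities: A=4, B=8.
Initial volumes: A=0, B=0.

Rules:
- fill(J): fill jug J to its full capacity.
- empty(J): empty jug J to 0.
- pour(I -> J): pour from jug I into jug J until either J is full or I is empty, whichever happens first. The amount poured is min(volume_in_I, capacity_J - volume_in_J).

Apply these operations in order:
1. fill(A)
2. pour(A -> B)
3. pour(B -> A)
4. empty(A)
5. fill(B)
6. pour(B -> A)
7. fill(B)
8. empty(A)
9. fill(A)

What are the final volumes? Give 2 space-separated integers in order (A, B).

Answer: 4 8

Derivation:
Step 1: fill(A) -> (A=4 B=0)
Step 2: pour(A -> B) -> (A=0 B=4)
Step 3: pour(B -> A) -> (A=4 B=0)
Step 4: empty(A) -> (A=0 B=0)
Step 5: fill(B) -> (A=0 B=8)
Step 6: pour(B -> A) -> (A=4 B=4)
Step 7: fill(B) -> (A=4 B=8)
Step 8: empty(A) -> (A=0 B=8)
Step 9: fill(A) -> (A=4 B=8)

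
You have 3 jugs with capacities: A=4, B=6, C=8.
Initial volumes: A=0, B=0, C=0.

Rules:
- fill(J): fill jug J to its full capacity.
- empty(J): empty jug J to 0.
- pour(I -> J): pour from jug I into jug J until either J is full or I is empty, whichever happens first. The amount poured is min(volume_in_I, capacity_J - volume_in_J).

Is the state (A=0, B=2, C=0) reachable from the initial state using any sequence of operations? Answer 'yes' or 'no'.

BFS from (A=0, B=0, C=0):
  1. fill(B) -> (A=0 B=6 C=0)
  2. pour(B -> A) -> (A=4 B=2 C=0)
  3. empty(A) -> (A=0 B=2 C=0)
Target reached → yes.

Answer: yes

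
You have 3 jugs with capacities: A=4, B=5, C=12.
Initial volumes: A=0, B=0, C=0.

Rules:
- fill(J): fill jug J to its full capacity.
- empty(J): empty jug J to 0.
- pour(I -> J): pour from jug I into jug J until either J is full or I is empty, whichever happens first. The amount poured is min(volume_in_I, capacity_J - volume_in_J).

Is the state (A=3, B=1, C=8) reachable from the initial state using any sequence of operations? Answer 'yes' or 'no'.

Answer: no

Derivation:
BFS explored all 258 reachable states.
Reachable set includes: (0,0,0), (0,0,1), (0,0,2), (0,0,3), (0,0,4), (0,0,5), (0,0,6), (0,0,7), (0,0,8), (0,0,9), (0,0,10), (0,0,11) ...
Target (A=3, B=1, C=8) not in reachable set → no.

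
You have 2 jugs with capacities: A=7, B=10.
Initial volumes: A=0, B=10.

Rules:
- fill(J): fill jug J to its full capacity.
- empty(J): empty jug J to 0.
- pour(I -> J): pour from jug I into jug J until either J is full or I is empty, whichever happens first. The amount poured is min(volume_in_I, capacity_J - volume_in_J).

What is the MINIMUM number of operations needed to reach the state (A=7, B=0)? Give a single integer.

BFS from (A=0, B=10). One shortest path:
  1. fill(A) -> (A=7 B=10)
  2. empty(B) -> (A=7 B=0)
Reached target in 2 moves.

Answer: 2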